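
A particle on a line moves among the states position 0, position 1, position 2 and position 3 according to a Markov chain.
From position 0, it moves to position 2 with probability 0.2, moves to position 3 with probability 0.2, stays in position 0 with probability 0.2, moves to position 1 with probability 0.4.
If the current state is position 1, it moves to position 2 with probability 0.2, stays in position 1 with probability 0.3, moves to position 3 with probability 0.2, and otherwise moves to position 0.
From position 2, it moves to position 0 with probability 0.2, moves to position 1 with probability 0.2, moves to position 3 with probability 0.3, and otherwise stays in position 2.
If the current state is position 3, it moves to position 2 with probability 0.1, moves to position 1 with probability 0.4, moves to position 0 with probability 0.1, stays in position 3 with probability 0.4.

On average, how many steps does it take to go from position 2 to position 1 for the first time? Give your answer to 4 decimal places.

Let t(s) be the expected number of steps to first reach position 1 from state s, with t(position 1) = 0. Conditioning on the first step:
t(position 0) = 1 + 0.2·t(position 0) + 0.2·t(position 2) + 0.2·t(position 3)
t(position 2) = 1 + 0.2·t(position 0) + 0.3·t(position 2) + 0.3·t(position 3)
t(position 3) = 1 + 0.1·t(position 0) + 0.1·t(position 2) + 0.4·t(position 3)
Solving: t(position 0) = 2.7652, t(position 2) = 3.3712, t(position 3) = 2.6894.
Expected steps from position 2 to position 1: 3.3712.

3.3712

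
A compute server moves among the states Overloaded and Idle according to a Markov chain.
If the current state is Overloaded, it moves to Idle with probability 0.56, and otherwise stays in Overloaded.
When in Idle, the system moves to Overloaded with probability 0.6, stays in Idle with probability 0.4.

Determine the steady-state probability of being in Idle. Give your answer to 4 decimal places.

0.4828

Let the stationary distribution be π with π = πP and π_1 + π_2 = 1.
π_1 = 0.44·π_1 + 0.6·π_2
Solving with the normalization constraint gives π = (0.5172, 0.4828).
So the stationary probability of Idle is 0.4828.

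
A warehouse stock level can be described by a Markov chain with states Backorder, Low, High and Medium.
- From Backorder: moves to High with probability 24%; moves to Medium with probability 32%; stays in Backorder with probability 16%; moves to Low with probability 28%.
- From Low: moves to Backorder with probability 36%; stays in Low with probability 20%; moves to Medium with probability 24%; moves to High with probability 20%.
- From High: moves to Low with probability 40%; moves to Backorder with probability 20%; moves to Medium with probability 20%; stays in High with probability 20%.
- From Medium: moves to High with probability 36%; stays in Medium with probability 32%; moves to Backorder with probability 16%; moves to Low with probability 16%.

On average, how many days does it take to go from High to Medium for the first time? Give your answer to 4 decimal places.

Let t(s) be the expected number of days to first reach Medium from state s, with t(Medium) = 0. Conditioning on the first day:
t(Backorder) = 1 + 0.16·t(Backorder) + 0.28·t(Low) + 0.24·t(High)
t(Low) = 1 + 0.36·t(Backorder) + 0.2·t(Low) + 0.2·t(High)
t(High) = 1 + 0.2·t(Backorder) + 0.4·t(Low) + 0.2·t(High)
Solving: t(Backorder) = 3.6911, t(Low) = 3.9476, t(High) = 4.1466.
Expected days from High to Medium: 4.1466.

4.1466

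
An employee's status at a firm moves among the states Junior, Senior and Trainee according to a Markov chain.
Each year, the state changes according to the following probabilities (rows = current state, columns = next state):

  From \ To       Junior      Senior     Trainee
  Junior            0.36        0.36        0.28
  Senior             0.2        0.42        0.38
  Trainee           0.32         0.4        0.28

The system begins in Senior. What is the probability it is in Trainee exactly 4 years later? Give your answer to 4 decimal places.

0.3197

Propagate the distribution vector 4 years from Senior.
After 0 years: (0.0000, 1.0000, 0.0000)
After 1 year: (0.2000, 0.4200, 0.3800)
After 2 years: (0.2776, 0.4004, 0.3220)
After 3 years: (0.2831, 0.3969, 0.3200)
After 4 years: (0.2837, 0.3966, 0.3197)
P(in Trainee after 4 years) = 0.3197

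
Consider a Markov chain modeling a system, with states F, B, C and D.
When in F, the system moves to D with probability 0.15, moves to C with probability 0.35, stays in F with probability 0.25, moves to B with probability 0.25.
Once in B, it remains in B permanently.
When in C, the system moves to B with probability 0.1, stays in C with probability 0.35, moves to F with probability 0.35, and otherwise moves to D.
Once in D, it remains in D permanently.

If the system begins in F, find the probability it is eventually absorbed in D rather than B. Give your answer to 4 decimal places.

0.4589

Let h(s) be the probability of absorption at D starting from transient state s. Then h(D) = 1 and h(B) = 0. By first-step analysis:
h(F) = 0.25·h(F) + 0.25·0 + 0.35·h(C) + 0.15·1
h(C) = 0.35·h(F) + 0.1·0 + 0.35·h(C) + 0.2·1
Solving: h(F) = 0.4589, h(C) = 0.5548.
Starting from F, the probability is 0.4589.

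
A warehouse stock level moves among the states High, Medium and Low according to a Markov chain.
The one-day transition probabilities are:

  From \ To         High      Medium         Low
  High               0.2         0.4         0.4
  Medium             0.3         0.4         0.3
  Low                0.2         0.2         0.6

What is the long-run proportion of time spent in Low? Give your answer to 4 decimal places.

0.4615

Let the stationary distribution be π with π = πP and π_1 + π_2 + π_3 = 1.
π_1 = 0.2·π_1 + 0.3·π_2 + 0.2·π_3
π_2 = 0.4·π_1 + 0.4·π_2 + 0.2·π_3
Solving with the normalization constraint gives π = (0.2308, 0.3077, 0.4615).
So the stationary probability of Low is 0.4615.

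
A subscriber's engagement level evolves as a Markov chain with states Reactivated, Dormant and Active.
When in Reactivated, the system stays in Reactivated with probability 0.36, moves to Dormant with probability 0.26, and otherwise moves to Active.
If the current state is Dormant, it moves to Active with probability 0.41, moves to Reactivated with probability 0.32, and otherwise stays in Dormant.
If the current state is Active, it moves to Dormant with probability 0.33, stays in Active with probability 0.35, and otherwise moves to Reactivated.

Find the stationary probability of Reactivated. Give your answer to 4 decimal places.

Let the stationary distribution be π with π = πP and π_1 + π_2 + π_3 = 1.
π_1 = 0.36·π_1 + 0.32·π_2 + 0.32·π_3
π_2 = 0.26·π_1 + 0.27·π_2 + 0.33·π_3
Solving with the normalization constraint gives π = (0.3333, 0.2893, 0.3774).
So the stationary probability of Reactivated is 0.3333.

0.3333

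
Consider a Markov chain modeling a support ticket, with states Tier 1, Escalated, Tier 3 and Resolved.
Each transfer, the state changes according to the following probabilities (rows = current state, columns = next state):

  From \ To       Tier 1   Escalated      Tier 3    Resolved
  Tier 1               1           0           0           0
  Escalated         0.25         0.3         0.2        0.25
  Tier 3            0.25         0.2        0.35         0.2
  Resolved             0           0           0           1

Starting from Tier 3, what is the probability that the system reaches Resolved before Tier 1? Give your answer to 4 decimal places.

0.4578

Let h(s) be the probability of absorption at Resolved starting from transient state s. Then h(Resolved) = 1 and h(Tier 1) = 0. By first-step analysis:
h(Escalated) = 0.25·0 + 0.3·h(Escalated) + 0.2·h(Tier 3) + 0.25·1
h(Tier 3) = 0.25·0 + 0.2·h(Escalated) + 0.35·h(Tier 3) + 0.2·1
Solving: h(Escalated) = 0.4880, h(Tier 3) = 0.4578.
Starting from Tier 3, the probability is 0.4578.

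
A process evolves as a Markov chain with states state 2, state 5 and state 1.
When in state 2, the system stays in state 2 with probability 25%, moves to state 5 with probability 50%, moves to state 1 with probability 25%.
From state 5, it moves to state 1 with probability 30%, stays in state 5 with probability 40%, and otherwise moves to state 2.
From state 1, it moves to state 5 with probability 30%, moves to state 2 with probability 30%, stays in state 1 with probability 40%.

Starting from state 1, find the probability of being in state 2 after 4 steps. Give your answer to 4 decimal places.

0.2857

Propagate the distribution vector 4 steps from state 1.
After 0 steps: (0.0000, 0.0000, 1.0000)
After 1 step: (0.3000, 0.3000, 0.4000)
After 2 steps: (0.2850, 0.3900, 0.3250)
After 3 steps: (0.2858, 0.3960, 0.3183)
After 4 steps: (0.2857, 0.3968, 0.3175)
P(in state 2 after 4 steps) = 0.2857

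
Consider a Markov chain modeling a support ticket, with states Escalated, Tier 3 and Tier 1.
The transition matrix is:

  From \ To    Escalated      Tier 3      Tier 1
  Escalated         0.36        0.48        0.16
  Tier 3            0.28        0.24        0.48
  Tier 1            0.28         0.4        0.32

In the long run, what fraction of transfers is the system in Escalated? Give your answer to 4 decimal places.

Let the stationary distribution be π with π = πP and π_1 + π_2 + π_3 = 1.
π_1 = 0.36·π_1 + 0.28·π_2 + 0.28·π_3
π_2 = 0.48·π_1 + 0.24·π_2 + 0.4·π_3
Solving with the normalization constraint gives π = (0.3043, 0.3658, 0.3298).
So the stationary probability of Escalated is 0.3043.

0.3043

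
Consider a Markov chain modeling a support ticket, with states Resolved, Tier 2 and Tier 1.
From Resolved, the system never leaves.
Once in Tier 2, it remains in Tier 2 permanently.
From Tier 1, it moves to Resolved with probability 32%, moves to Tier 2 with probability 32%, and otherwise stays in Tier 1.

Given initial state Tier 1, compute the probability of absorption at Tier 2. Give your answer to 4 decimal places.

Let h(s) be the probability of absorption at Tier 2 starting from transient state s. Then h(Tier 2) = 1 and h(Resolved) = 0. By first-step analysis:
h(Tier 1) = 0.32·0 + 0.32·1 + 0.36·h(Tier 1)
Solving: h(Tier 1) = 0.5000.
Starting from Tier 1, the probability is 0.5000.

0.5000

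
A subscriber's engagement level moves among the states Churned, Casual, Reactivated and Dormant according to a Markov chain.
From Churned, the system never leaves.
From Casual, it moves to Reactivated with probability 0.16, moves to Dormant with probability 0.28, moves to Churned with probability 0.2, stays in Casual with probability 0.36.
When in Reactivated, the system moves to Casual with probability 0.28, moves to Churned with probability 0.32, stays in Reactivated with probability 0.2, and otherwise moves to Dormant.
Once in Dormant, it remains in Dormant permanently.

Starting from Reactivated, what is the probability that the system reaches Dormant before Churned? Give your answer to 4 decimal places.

0.4418

Let h(s) be the probability of absorption at Dormant starting from transient state s. Then h(Dormant) = 1 and h(Churned) = 0. By first-step analysis:
h(Casual) = 0.2·0 + 0.36·h(Casual) + 0.16·h(Reactivated) + 0.28·1
h(Reactivated) = 0.32·0 + 0.28·h(Casual) + 0.2·h(Reactivated) + 0.2·1
Solving: h(Casual) = 0.5479, h(Reactivated) = 0.4418.
Starting from Reactivated, the probability is 0.4418.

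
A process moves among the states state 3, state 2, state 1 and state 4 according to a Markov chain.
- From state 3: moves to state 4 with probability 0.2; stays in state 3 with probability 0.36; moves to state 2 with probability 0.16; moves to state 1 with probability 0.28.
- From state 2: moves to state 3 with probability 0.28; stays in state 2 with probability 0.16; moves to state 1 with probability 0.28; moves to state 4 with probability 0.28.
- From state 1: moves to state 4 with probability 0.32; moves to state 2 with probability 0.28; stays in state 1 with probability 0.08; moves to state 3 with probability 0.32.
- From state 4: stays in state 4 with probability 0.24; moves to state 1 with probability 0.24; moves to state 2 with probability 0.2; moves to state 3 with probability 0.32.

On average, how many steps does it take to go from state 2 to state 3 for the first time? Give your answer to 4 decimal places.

3.3325

Let t(s) be the expected number of steps to first reach state 3 from state s, with t(state 3) = 0. Conditioning on the first step:
t(state 2) = 1 + 0.16·t(state 2) + 0.28·t(state 1) + 0.28·t(state 4)
t(state 1) = 1 + 0.28·t(state 2) + 0.08·t(state 1) + 0.32·t(state 4)
t(state 4) = 1 + 0.2·t(state 2) + 0.24·t(state 1) + 0.24·t(state 4)
Solving: t(state 2) = 3.3325, t(state 1) = 3.2173, t(state 4) = 3.2087.
Expected steps from state 2 to state 3: 3.3325.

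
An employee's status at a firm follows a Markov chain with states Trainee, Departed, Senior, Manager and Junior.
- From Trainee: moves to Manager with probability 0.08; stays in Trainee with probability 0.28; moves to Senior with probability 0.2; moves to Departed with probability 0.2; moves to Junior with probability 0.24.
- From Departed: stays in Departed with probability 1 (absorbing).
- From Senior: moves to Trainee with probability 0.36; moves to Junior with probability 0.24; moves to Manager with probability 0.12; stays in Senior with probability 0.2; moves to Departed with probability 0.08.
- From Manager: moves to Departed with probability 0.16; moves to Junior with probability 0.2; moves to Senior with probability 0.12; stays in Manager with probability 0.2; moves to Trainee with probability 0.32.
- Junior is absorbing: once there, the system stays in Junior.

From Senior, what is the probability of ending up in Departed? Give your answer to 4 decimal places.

0.3536

Let h(s) be the probability of absorption at Departed starting from transient state s. Then h(Departed) = 1 and h(Junior) = 0. By first-step analysis:
h(Trainee) = 0.28·h(Trainee) + 0.2·1 + 0.2·h(Senior) + 0.08·h(Manager) + 0.24·0
h(Senior) = 0.36·h(Trainee) + 0.08·1 + 0.2·h(Senior) + 0.12·h(Manager) + 0.24·0
h(Manager) = 0.32·h(Trainee) + 0.16·1 + 0.12·h(Senior) + 0.2·h(Manager) + 0.2·0
Solving: h(Trainee) = 0.4229, h(Senior) = 0.3536, h(Manager) = 0.4222.
Starting from Senior, the probability is 0.3536.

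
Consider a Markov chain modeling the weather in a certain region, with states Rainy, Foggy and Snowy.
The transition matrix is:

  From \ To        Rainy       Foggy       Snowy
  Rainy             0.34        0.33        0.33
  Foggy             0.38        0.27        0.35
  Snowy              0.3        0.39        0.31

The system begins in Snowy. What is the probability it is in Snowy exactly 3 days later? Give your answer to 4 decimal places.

0.3299

Propagate the distribution vector 3 days from Snowy.
After 0 days: (0.0000, 0.0000, 1.0000)
After 1 day: (0.3000, 0.3900, 0.3100)
After 2 days: (0.3432, 0.3252, 0.3316)
After 3 days: (0.3397, 0.3304, 0.3299)
P(in Snowy after 3 days) = 0.3299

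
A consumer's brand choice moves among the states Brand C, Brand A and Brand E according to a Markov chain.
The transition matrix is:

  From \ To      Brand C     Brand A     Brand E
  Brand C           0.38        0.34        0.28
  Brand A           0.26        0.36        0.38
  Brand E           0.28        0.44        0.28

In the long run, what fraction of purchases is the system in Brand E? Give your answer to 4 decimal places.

0.3179

Let the stationary distribution be π with π = πP and π_1 + π_2 + π_3 = 1.
π_1 = 0.38·π_1 + 0.26·π_2 + 0.28·π_3
π_2 = 0.34·π_1 + 0.36·π_2 + 0.44·π_3
Solving with the normalization constraint gives π = (0.3027, 0.3794, 0.3179).
So the stationary probability of Brand E is 0.3179.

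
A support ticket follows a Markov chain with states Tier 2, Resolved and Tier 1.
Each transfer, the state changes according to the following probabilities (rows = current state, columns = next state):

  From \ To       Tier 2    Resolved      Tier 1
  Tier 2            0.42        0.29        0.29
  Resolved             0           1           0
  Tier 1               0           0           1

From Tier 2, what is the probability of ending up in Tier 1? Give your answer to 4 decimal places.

0.5000

Let h(s) be the probability of absorption at Tier 1 starting from transient state s. Then h(Tier 1) = 1 and h(Resolved) = 0. By first-step analysis:
h(Tier 2) = 0.42·h(Tier 2) + 0.29·0 + 0.29·1
Solving: h(Tier 2) = 0.5000.
Starting from Tier 2, the probability is 0.5000.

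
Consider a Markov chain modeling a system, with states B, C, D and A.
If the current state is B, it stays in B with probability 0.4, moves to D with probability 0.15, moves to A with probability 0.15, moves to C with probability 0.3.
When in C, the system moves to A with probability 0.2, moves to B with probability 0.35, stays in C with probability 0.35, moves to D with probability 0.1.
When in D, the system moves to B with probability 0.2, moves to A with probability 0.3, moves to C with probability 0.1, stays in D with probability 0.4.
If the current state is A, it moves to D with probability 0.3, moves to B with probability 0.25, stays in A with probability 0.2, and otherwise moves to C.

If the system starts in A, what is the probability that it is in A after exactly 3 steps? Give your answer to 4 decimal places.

Propagate the distribution vector 3 steps from A.
After 0 steps: (0.0000, 0.0000, 0.0000, 1.0000)
After 1 step: (0.2500, 0.2500, 0.3000, 0.2000)
After 2 steps: (0.2975, 0.2425, 0.2425, 0.2175)
After 3 steps: (0.3068, 0.2528, 0.2311, 0.2094)
P(in A after 3 steps) = 0.2094

0.2094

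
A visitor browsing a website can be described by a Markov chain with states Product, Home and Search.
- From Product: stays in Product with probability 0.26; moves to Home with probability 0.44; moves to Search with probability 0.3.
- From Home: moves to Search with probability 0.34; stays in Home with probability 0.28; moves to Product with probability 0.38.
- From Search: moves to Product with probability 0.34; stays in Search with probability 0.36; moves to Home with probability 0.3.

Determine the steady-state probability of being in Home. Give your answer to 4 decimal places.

Let the stationary distribution be π with π = πP and π_1 + π_2 + π_3 = 1.
π_1 = 0.26·π_1 + 0.38·π_2 + 0.34·π_3
π_2 = 0.44·π_1 + 0.28·π_2 + 0.3·π_3
Solving with the normalization constraint gives π = (0.3274, 0.3391, 0.3336).
So the stationary probability of Home is 0.3391.

0.3391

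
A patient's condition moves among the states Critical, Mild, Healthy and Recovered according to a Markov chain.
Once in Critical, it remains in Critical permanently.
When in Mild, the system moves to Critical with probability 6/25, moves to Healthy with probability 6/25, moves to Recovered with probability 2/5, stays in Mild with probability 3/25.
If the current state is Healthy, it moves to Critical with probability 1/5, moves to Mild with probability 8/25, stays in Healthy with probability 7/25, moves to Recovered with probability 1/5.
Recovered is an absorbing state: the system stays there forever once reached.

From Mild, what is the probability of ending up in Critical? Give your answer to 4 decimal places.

0.3966

Let h(s) be the probability of absorption at Critical starting from transient state s. Then h(Critical) = 1 and h(Recovered) = 0. By first-step analysis:
h(Mild) = 0.24·1 + 0.12·h(Mild) + 0.24·h(Healthy) + 0.4·0
h(Healthy) = 0.2·1 + 0.32·h(Mild) + 0.28·h(Healthy) + 0.2·0
Solving: h(Mild) = 0.3966, h(Healthy) = 0.4540.
Starting from Mild, the probability is 0.3966.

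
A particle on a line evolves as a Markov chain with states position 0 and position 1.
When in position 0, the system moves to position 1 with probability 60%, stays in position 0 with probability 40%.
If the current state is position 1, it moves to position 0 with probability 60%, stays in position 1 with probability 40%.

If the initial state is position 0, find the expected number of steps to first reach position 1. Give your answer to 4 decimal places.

Let t(s) be the expected number of steps to first reach position 1 from state s, with t(position 1) = 0. Conditioning on the first step:
t(position 0) = 1 + 0.4·t(position 0)
Solving: t(position 0) = 1.6667.
Expected steps from position 0 to position 1: 1.6667.

1.6667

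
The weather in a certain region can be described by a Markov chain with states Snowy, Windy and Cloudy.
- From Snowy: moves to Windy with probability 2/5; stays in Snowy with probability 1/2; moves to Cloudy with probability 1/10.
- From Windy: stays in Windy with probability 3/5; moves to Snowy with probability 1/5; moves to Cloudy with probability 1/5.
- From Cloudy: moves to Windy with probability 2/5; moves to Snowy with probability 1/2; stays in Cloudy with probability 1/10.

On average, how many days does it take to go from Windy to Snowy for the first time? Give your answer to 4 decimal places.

Let t(s) be the expected number of days to first reach Snowy from state s, with t(Snowy) = 0. Conditioning on the first day:
t(Windy) = 1 + 0.6·t(Windy) + 0.2·t(Cloudy)
t(Cloudy) = 1 + 0.4·t(Windy) + 0.1·t(Cloudy)
Solving: t(Windy) = 3.9286, t(Cloudy) = 2.8571.
Expected days from Windy to Snowy: 3.9286.

3.9286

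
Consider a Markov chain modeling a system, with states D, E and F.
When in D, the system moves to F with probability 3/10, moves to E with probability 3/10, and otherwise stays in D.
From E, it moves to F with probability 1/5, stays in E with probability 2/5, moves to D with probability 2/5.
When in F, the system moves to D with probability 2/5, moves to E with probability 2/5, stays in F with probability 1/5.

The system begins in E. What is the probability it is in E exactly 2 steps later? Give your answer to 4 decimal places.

Sum over the intermediate state after 1 step:
P = P(E→D)·P(D→E) + P(E→E)·P(E→E) + P(E→F)·P(F→E)
  = 0.4×0.3 + 0.4×0.4 + 0.2×0.4
  = 0.1200 + 0.1600 + 0.0800 = 0.3600

0.3600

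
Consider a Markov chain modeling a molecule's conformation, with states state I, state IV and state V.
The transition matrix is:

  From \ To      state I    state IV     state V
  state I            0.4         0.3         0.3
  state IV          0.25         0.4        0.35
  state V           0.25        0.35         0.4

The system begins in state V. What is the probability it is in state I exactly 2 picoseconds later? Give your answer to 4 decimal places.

Sum over the intermediate state after 1 picosecond:
P = P(state V→state I)·P(state I→state I) + P(state V→state IV)·P(state IV→state I) + P(state V→state V)·P(state V→state I)
  = 0.25×0.4 + 0.35×0.25 + 0.4×0.25
  = 0.1000 + 0.0875 + 0.1000 = 0.2875

0.2875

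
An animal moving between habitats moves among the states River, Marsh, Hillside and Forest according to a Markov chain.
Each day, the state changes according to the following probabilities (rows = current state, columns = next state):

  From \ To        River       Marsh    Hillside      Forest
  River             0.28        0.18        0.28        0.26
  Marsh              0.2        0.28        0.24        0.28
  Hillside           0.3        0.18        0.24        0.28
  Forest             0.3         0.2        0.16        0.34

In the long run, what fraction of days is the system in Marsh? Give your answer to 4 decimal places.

Let the stationary distribution be π with π = πP and π_1 + π_2 + π_3 + π_4 = 1.
π_1 = 0.28·π_1 + 0.2·π_2 + 0.3·π_3 + 0.3·π_4
π_2 = 0.18·π_1 + 0.28·π_2 + 0.18·π_3 + 0.2·π_4
π_3 = 0.28·π_1 + 0.24·π_2 + 0.24·π_3 + 0.16·π_4
Solving with the normalization constraint gives π = (0.2739, 0.2065, 0.2276, 0.2920).
So the stationary probability of Marsh is 0.2065.

0.2065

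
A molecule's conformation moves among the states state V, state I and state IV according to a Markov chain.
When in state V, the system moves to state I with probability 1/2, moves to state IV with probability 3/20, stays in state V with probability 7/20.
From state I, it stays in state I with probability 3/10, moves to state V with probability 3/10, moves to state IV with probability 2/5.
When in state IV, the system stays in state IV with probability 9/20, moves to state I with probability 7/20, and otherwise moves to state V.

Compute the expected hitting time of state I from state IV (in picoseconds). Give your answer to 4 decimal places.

2.5954

Let t(s) be the expected number of picoseconds to first reach state I from state s, with t(state I) = 0. Conditioning on the first picosecond:
t(state V) = 1 + 0.35·t(state V) + 0.15·t(state IV)
t(state IV) = 1 + 0.2·t(state V) + 0.45·t(state IV)
Solving: t(state V) = 2.1374, t(state IV) = 2.5954.
Expected picoseconds from state IV to state I: 2.5954.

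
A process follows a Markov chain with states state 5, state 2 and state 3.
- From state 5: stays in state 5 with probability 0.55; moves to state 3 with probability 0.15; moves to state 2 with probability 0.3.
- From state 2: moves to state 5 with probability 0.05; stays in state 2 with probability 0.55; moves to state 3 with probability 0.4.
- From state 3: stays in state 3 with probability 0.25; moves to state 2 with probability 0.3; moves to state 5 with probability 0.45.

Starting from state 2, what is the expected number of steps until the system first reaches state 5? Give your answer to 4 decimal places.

5.2874

Let t(s) be the expected number of steps to first reach state 5 from state s, with t(state 5) = 0. Conditioning on the first step:
t(state 2) = 1 + 0.55·t(state 2) + 0.4·t(state 3)
t(state 3) = 1 + 0.3·t(state 2) + 0.25·t(state 3)
Solving: t(state 2) = 5.2874, t(state 3) = 3.4483.
Expected steps from state 2 to state 5: 5.2874.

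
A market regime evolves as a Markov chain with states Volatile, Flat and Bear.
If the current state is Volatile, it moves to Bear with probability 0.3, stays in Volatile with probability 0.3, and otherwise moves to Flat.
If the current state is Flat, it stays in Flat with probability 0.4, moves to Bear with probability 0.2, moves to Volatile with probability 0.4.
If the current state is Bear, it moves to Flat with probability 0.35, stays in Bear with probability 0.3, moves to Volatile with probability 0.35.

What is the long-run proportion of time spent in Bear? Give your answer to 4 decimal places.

Let the stationary distribution be π with π = πP and π_1 + π_2 + π_3 = 1.
π_1 = 0.3·π_1 + 0.4·π_2 + 0.35·π_3
π_2 = 0.4·π_1 + 0.4·π_2 + 0.35·π_3
Solving with the normalization constraint gives π = (0.3518, 0.3869, 0.2613).
So the stationary probability of Bear is 0.2613.

0.2613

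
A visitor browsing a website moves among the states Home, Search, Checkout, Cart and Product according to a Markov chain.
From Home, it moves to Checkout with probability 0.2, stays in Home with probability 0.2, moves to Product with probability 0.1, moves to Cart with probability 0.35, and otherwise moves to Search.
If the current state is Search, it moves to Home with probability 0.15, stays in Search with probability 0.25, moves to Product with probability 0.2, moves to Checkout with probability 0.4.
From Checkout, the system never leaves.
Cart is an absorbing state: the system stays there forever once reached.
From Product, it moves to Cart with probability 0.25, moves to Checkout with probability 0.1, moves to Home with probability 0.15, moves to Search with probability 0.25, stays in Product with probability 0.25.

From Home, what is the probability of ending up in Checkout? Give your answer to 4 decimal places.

0.4496

Let h(s) be the probability of absorption at Checkout starting from transient state s. Then h(Checkout) = 1 and h(Cart) = 0. By first-step analysis:
h(Home) = 0.2·h(Home) + 0.15·h(Search) + 0.2·1 + 0.35·0 + 0.1·h(Product)
h(Search) = 0.15·h(Home) + 0.25·h(Search) + 0.4·1 + 0.2·h(Product)
h(Product) = 0.15·h(Home) + 0.25·h(Search) + 0.1·1 + 0.25·0 + 0.25·h(Product)
Solving: h(Home) = 0.4496, h(Search) = 0.7494, h(Product) = 0.4731.
Starting from Home, the probability is 0.4496.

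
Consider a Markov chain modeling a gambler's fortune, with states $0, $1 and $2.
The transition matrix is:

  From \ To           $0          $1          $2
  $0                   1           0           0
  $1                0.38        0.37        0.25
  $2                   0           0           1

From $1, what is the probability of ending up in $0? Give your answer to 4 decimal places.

0.6032

Let h(s) be the probability of absorption at $0 starting from transient state s. Then h($0) = 1 and h($2) = 0. By first-step analysis:
h($1) = 0.38·1 + 0.37·h($1) + 0.25·0
Solving: h($1) = 0.6032.
Starting from $1, the probability is 0.6032.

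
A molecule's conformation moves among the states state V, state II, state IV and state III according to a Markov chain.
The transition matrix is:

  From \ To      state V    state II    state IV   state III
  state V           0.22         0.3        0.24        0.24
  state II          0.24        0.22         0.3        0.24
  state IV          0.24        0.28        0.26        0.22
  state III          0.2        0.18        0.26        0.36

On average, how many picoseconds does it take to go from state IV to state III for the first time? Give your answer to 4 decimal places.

4.3464

Let t(s) be the expected number of picoseconds to first reach state III from state s, with t(state III) = 0. Conditioning on the first picosecond:
t(state V) = 1 + 0.22·t(state V) + 0.3·t(state II) + 0.24·t(state IV)
t(state II) = 1 + 0.24·t(state V) + 0.22·t(state II) + 0.3·t(state IV)
t(state IV) = 1 + 0.24·t(state V) + 0.28·t(state II) + 0.26·t(state IV)
Solving: t(state V) = 4.2595, t(state II) = 4.2644, t(state IV) = 4.3464.
Expected picoseconds from state IV to state III: 4.3464.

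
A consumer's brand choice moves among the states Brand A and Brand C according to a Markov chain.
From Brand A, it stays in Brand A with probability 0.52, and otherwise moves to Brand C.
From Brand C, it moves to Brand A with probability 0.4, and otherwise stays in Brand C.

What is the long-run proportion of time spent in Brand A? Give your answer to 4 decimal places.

Let the stationary distribution be π with π = πP and π_1 + π_2 = 1.
π_1 = 0.52·π_1 + 0.4·π_2
Solving with the normalization constraint gives π = (0.4545, 0.5455).
So the stationary probability of Brand A is 0.4545.

0.4545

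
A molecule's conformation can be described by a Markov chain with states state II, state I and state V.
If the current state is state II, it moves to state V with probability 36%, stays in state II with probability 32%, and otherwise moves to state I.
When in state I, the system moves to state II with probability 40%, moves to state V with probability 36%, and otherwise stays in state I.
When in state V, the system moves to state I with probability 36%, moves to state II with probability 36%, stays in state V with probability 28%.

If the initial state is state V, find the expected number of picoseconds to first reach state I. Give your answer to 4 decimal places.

Let t(s) be the expected number of picoseconds to first reach state I from state s, with t(state I) = 0. Conditioning on the first picosecond:
t(state II) = 1 + 0.32·t(state II) + 0.36·t(state V)
t(state V) = 1 + 0.36·t(state II) + 0.28·t(state V)
Solving: t(state II) = 3.0000, t(state V) = 2.8889.
Expected picoseconds from state V to state I: 2.8889.

2.8889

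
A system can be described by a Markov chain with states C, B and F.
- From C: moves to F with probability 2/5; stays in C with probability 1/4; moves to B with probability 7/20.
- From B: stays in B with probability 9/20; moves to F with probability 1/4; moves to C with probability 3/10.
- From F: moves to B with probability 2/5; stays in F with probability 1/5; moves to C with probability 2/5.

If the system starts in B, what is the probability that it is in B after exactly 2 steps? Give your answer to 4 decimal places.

Sum over the intermediate state after 1 step:
P = P(B→C)·P(C→B) + P(B→B)·P(B→B) + P(B→F)·P(F→B)
  = 0.3×0.35 + 0.45×0.45 + 0.25×0.4
  = 0.1050 + 0.2025 + 0.1000 = 0.4075

0.4075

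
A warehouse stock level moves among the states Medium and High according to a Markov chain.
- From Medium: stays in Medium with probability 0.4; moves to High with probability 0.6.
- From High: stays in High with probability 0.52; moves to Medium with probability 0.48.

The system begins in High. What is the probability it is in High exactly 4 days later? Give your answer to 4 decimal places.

Propagate the distribution vector 4 days from High.
After 0 days: (0.0000, 1.0000)
After 1 day: (0.4800, 0.5200)
After 2 days: (0.4416, 0.5584)
After 3 days: (0.4447, 0.5553)
After 4 days: (0.4444, 0.5556)
P(in High after 4 days) = 0.5556

0.5556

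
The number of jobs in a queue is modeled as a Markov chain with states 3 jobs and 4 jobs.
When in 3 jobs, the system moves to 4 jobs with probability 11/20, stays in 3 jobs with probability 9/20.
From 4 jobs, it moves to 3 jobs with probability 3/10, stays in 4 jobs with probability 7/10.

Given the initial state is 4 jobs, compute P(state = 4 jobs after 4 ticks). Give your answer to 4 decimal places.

Propagate the distribution vector 4 ticks from 4 jobs.
After 0 ticks: (0.0000, 1.0000)
After 1 tick: (0.3000, 0.7000)
After 2 ticks: (0.3450, 0.6550)
After 3 ticks: (0.3518, 0.6483)
After 4 ticks: (0.3528, 0.6472)
P(in 4 jobs after 4 ticks) = 0.6472

0.6472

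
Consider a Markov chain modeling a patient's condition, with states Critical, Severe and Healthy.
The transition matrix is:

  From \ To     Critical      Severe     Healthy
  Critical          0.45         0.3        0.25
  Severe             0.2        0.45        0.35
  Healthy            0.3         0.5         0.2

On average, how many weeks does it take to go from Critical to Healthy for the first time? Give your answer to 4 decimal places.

Let t(s) be the expected number of weeks to first reach Healthy from state s, with t(Healthy) = 0. Conditioning on the first week:
t(Critical) = 1 + 0.45·t(Critical) + 0.3·t(Severe)
t(Severe) = 1 + 0.2·t(Critical) + 0.45·t(Severe)
Solving: t(Critical) = 3.5052, t(Severe) = 3.0928.
Expected weeks from Critical to Healthy: 3.5052.

3.5052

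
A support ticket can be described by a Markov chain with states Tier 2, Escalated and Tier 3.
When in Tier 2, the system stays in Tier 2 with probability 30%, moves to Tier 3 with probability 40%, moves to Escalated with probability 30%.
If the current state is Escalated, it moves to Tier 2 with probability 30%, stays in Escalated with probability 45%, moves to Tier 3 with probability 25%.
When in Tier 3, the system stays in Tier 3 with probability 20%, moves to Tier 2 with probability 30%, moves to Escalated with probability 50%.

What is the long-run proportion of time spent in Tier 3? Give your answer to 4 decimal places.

0.2810

Let the stationary distribution be π with π = πP and π_1 + π_2 + π_3 = 1.
π_1 = 0.3·π_1 + 0.3·π_2 + 0.3·π_3
π_2 = 0.3·π_1 + 0.45·π_2 + 0.5·π_3
Solving with the normalization constraint gives π = (0.3000, 0.4190, 0.2810).
So the stationary probability of Tier 3 is 0.2810.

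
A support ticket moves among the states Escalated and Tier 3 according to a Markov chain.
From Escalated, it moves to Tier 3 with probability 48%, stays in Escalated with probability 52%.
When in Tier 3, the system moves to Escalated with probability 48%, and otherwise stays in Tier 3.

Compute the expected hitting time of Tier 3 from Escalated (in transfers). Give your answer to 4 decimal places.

Let t(s) be the expected number of transfers to first reach Tier 3 from state s, with t(Tier 3) = 0. Conditioning on the first transfer:
t(Escalated) = 1 + 0.52·t(Escalated)
Solving: t(Escalated) = 2.0833.
Expected transfers from Escalated to Tier 3: 2.0833.

2.0833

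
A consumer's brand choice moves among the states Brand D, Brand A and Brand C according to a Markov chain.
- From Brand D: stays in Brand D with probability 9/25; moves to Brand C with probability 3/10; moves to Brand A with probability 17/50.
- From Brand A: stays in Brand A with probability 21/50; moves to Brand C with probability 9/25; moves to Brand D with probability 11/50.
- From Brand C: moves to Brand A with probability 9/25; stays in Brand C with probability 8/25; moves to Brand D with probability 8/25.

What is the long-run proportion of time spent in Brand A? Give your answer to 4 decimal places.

0.3767

Let the stationary distribution be π with π = πP and π_1 + π_2 + π_3 = 1.
π_1 = 0.36·π_1 + 0.22·π_2 + 0.32·π_3
π_2 = 0.34·π_1 + 0.42·π_2 + 0.36·π_3
Solving with the normalization constraint gives π = (0.2941, 0.3767, 0.3292).
So the stationary probability of Brand A is 0.3767.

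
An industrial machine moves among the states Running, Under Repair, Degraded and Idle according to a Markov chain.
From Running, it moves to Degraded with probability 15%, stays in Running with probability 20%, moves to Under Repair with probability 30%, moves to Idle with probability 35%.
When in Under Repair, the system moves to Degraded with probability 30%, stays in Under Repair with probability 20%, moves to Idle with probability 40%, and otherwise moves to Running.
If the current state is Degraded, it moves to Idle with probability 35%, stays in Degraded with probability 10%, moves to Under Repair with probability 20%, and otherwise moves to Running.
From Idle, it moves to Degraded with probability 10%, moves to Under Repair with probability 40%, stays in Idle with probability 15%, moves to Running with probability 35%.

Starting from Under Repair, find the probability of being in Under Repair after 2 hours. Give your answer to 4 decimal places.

Propagate the distribution vector 2 hours from Under Repair.
After 0 hours: (0.0000, 1.0000, 0.0000, 0.0000)
After 1 hour: (0.1000, 0.2000, 0.3000, 0.4000)
After 2 hours: (0.2850, 0.2900, 0.1450, 0.2800)
P(in Under Repair after 2 hours) = 0.2900

0.2900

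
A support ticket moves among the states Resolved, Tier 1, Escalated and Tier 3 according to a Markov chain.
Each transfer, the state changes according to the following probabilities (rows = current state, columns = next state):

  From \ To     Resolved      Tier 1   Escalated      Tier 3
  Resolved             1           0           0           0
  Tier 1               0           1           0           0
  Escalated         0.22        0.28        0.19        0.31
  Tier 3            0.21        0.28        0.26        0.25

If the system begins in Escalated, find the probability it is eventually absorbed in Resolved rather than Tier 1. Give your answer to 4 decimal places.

Let h(s) be the probability of absorption at Resolved starting from transient state s. Then h(Resolved) = 1 and h(Tier 1) = 0. By first-step analysis:
h(Escalated) = 0.22·1 + 0.28·0 + 0.19·h(Escalated) + 0.31·h(Tier 3)
h(Tier 3) = 0.21·1 + 0.28·0 + 0.26·h(Escalated) + 0.25·h(Tier 3)
Solving: h(Escalated) = 0.4367, h(Tier 3) = 0.4314.
Starting from Escalated, the probability is 0.4367.

0.4367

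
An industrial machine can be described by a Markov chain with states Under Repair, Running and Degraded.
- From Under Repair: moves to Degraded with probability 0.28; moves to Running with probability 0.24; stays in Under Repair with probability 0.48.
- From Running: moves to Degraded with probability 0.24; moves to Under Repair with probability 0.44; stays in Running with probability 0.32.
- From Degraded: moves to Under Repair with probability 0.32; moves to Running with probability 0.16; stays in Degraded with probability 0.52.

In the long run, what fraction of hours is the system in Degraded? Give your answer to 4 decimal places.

Let the stationary distribution be π with π = πP and π_1 + π_2 + π_3 = 1.
π_1 = 0.48·π_1 + 0.44·π_2 + 0.32·π_3
π_2 = 0.24·π_1 + 0.32·π_2 + 0.16·π_3
Solving with the normalization constraint gives π = (0.4138, 0.2299, 0.3563).
So the stationary probability of Degraded is 0.3563.

0.3563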